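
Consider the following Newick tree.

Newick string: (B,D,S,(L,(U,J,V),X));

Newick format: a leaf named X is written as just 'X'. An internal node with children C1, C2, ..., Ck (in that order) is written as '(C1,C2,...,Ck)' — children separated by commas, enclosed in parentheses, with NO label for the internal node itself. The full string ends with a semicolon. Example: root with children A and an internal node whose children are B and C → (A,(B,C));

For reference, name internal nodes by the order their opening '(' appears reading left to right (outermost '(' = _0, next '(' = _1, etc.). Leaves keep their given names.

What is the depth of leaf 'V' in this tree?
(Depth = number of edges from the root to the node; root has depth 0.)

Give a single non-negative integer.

Newick: (B,D,S,(L,(U,J,V),X));
Naming internals by '(' encounter order: outermost '(' = _0, next = _1, ...
Query node: V
Path from root: _0 -> _1 -> _2 -> V
Depth of V: 3 (number of edges from root)

Answer: 3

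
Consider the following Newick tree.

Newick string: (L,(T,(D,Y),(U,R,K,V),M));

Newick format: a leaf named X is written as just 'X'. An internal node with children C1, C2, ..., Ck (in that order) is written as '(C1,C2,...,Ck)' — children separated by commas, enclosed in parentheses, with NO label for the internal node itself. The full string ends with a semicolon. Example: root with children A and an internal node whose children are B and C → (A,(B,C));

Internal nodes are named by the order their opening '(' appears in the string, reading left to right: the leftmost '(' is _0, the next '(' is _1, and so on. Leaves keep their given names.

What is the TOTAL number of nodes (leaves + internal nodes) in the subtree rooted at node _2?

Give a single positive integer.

Answer: 3

Derivation:
Newick: (L,(T,(D,Y),(U,R,K,V),M));
Locate _2: it is the '(' at position 6 (the 3rd '(' reading left to right).
Query: subtree rooted at _2
_2: subtree_size = 1 + 2
  D: subtree_size = 1 + 0
  Y: subtree_size = 1 + 0
Total subtree size of _2: 3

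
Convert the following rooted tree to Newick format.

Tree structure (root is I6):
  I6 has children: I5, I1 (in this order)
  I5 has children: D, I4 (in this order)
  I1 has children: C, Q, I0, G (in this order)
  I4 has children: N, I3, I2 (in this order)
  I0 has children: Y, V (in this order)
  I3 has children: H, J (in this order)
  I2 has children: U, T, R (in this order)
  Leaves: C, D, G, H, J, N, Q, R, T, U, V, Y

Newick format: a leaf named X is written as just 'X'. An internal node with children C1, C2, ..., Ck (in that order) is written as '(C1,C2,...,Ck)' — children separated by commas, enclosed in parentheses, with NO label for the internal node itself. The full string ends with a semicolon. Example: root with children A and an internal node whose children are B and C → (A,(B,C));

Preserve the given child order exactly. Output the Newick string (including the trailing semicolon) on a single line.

internal I6 with children ['I5', 'I1']
  internal I5 with children ['D', 'I4']
    leaf 'D' → 'D'
    internal I4 with children ['N', 'I3', 'I2']
      leaf 'N' → 'N'
      internal I3 with children ['H', 'J']
        leaf 'H' → 'H'
        leaf 'J' → 'J'
      → '(H,J)'
      internal I2 with children ['U', 'T', 'R']
        leaf 'U' → 'U'
        leaf 'T' → 'T'
        leaf 'R' → 'R'
      → '(U,T,R)'
    → '(N,(H,J),(U,T,R))'
  → '(D,(N,(H,J),(U,T,R)))'
  internal I1 with children ['C', 'Q', 'I0', 'G']
    leaf 'C' → 'C'
    leaf 'Q' → 'Q'
    internal I0 with children ['Y', 'V']
      leaf 'Y' → 'Y'
      leaf 'V' → 'V'
    → '(Y,V)'
    leaf 'G' → 'G'
  → '(C,Q,(Y,V),G)'
→ '((D,(N,(H,J),(U,T,R))),(C,Q,(Y,V),G))'
Final: ((D,(N,(H,J),(U,T,R))),(C,Q,(Y,V),G));

Answer: ((D,(N,(H,J),(U,T,R))),(C,Q,(Y,V),G));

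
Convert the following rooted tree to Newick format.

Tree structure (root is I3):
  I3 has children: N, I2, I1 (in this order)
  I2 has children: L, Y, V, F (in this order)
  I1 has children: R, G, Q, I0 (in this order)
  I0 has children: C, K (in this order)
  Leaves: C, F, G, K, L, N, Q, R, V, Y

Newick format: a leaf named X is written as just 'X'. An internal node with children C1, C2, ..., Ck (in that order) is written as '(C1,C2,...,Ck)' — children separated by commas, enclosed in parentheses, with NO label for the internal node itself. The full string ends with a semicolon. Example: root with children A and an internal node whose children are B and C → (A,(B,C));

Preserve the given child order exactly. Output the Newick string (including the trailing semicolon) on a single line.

Answer: (N,(L,Y,V,F),(R,G,Q,(C,K)));

Derivation:
internal I3 with children ['N', 'I2', 'I1']
  leaf 'N' → 'N'
  internal I2 with children ['L', 'Y', 'V', 'F']
    leaf 'L' → 'L'
    leaf 'Y' → 'Y'
    leaf 'V' → 'V'
    leaf 'F' → 'F'
  → '(L,Y,V,F)'
  internal I1 with children ['R', 'G', 'Q', 'I0']
    leaf 'R' → 'R'
    leaf 'G' → 'G'
    leaf 'Q' → 'Q'
    internal I0 with children ['C', 'K']
      leaf 'C' → 'C'
      leaf 'K' → 'K'
    → '(C,K)'
  → '(R,G,Q,(C,K))'
→ '(N,(L,Y,V,F),(R,G,Q,(C,K)))'
Final: (N,(L,Y,V,F),(R,G,Q,(C,K)));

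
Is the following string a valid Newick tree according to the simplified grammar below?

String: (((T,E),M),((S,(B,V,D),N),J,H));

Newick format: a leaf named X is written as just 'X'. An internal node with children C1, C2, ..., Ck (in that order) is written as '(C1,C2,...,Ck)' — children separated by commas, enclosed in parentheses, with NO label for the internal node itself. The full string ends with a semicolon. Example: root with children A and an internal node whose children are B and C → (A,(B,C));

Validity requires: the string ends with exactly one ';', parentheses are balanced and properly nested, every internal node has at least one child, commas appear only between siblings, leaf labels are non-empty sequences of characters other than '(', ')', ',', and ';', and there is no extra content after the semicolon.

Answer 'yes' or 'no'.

Answer: yes

Derivation:
Input: (((T,E),M),((S,(B,V,D),N),J,H));
Paren balance: 6 '(' vs 6 ')' OK
Ends with single ';': True
Full parse: OK
Valid: True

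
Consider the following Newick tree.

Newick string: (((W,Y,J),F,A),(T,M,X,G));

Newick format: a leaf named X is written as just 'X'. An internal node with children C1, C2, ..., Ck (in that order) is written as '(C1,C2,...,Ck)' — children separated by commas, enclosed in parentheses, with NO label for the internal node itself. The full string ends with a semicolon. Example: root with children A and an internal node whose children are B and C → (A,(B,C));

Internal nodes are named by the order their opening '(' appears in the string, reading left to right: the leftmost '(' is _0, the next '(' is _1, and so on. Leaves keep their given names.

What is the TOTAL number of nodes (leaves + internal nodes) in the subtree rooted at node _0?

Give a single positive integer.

Newick: (((W,Y,J),F,A),(T,M,X,G));
Locate _0: it is the '(' at position 0 (the 1st '(' reading left to right).
Query: subtree rooted at _0
_0: subtree_size = 1 + 12
  _1: subtree_size = 1 + 6
    _2: subtree_size = 1 + 3
      W: subtree_size = 1 + 0
      Y: subtree_size = 1 + 0
      J: subtree_size = 1 + 0
    F: subtree_size = 1 + 0
    A: subtree_size = 1 + 0
  _3: subtree_size = 1 + 4
    T: subtree_size = 1 + 0
    M: subtree_size = 1 + 0
    X: subtree_size = 1 + 0
    G: subtree_size = 1 + 0
Total subtree size of _0: 13

Answer: 13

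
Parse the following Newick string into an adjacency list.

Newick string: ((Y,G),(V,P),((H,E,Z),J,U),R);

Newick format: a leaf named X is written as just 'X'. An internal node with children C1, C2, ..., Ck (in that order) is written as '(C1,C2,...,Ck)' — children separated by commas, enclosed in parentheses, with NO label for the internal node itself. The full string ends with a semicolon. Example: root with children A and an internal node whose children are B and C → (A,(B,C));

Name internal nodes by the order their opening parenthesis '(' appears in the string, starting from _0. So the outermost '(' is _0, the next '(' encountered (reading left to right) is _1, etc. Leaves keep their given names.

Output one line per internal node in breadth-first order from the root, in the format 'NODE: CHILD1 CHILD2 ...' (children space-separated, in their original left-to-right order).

Input: ((Y,G),(V,P),((H,E,Z),J,U),R);
Scanning left-to-right, naming '(' by encounter order:
  pos 0: '(' -> open internal node _0 (depth 1)
  pos 1: '(' -> open internal node _1 (depth 2)
  pos 5: ')' -> close internal node _1 (now at depth 1)
  pos 7: '(' -> open internal node _2 (depth 2)
  pos 11: ')' -> close internal node _2 (now at depth 1)
  pos 13: '(' -> open internal node _3 (depth 2)
  pos 14: '(' -> open internal node _4 (depth 3)
  pos 20: ')' -> close internal node _4 (now at depth 2)
  pos 25: ')' -> close internal node _3 (now at depth 1)
  pos 28: ')' -> close internal node _0 (now at depth 0)
Total internal nodes: 5
BFS adjacency from root:
  _0: _1 _2 _3 R
  _1: Y G
  _2: V P
  _3: _4 J U
  _4: H E Z

Answer: _0: _1 _2 _3 R
_1: Y G
_2: V P
_3: _4 J U
_4: H E Z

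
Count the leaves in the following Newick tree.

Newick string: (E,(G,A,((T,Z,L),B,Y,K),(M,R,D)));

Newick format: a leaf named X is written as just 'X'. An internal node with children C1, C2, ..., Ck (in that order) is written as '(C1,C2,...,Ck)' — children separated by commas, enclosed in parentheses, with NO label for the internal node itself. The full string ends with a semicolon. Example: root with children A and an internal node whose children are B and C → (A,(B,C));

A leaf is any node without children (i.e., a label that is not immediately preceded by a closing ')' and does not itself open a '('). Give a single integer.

Newick: (E,(G,A,((T,Z,L),B,Y,K),(M,R,D)));
Scan left-to-right; a leaf is any maximal label run not followed by '(':
  pos 1: leaf 'E' → count = 1
  pos 4: leaf 'G' → count = 2
  pos 6: leaf 'A' → count = 3
  pos 10: leaf 'T' → count = 4
  pos 12: leaf 'Z' → count = 5
  pos 14: leaf 'L' → count = 6
  pos 17: leaf 'B' → count = 7
  pos 19: leaf 'Y' → count = 8
  pos 21: leaf 'K' → count = 9
  pos 25: leaf 'M' → count = 10
  pos 27: leaf 'R' → count = 11
  pos 29: leaf 'D' → count = 12
Total leaves: 12

Answer: 12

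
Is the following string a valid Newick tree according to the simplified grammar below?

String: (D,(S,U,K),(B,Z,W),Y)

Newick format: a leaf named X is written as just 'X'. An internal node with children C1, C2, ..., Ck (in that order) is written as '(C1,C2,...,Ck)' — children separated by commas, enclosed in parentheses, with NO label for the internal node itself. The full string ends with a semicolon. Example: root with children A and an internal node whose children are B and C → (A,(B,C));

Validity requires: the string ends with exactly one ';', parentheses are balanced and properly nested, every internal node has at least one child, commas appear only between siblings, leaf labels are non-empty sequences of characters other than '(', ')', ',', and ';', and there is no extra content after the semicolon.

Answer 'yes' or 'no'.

Input: (D,(S,U,K),(B,Z,W),Y)
Paren balance: 3 '(' vs 3 ')' OK
Ends with single ';': False
Full parse: FAILS (must end with ;)
Valid: False

Answer: no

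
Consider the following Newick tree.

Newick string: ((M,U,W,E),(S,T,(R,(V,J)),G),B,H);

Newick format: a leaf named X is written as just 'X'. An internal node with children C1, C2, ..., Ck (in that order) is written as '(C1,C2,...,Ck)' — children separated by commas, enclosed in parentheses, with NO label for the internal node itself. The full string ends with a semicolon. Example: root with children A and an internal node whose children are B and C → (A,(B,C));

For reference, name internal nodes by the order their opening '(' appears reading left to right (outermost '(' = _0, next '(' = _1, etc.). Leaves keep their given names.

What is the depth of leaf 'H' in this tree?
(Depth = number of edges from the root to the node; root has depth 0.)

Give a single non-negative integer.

Answer: 1

Derivation:
Newick: ((M,U,W,E),(S,T,(R,(V,J)),G),B,H);
Naming internals by '(' encounter order: outermost '(' = _0, next = _1, ...
Query node: H
Path from root: _0 -> H
Depth of H: 1 (number of edges from root)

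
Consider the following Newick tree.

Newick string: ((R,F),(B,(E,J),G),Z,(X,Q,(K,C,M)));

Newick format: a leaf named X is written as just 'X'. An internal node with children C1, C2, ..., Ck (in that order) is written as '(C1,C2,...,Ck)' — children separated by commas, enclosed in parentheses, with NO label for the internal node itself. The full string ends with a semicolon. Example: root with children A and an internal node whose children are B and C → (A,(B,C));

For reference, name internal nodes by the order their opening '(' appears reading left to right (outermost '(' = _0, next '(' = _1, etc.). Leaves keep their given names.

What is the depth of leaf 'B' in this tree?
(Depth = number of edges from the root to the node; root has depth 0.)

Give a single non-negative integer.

Answer: 2

Derivation:
Newick: ((R,F),(B,(E,J),G),Z,(X,Q,(K,C,M)));
Naming internals by '(' encounter order: outermost '(' = _0, next = _1, ...
Query node: B
Path from root: _0 -> _2 -> B
Depth of B: 2 (number of edges from root)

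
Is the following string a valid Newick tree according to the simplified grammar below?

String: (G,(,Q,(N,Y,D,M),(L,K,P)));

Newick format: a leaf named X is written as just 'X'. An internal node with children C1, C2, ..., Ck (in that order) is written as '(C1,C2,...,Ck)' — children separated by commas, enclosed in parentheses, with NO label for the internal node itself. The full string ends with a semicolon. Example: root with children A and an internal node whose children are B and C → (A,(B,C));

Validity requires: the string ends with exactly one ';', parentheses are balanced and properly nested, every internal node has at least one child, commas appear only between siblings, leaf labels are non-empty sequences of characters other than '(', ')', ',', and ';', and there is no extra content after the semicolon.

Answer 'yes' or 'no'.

Input: (G,(,Q,(N,Y,D,M),(L,K,P)));
Paren balance: 4 '(' vs 4 ')' OK
Ends with single ';': True
Full parse: FAILS (empty leaf label at pos 4)
Valid: False

Answer: no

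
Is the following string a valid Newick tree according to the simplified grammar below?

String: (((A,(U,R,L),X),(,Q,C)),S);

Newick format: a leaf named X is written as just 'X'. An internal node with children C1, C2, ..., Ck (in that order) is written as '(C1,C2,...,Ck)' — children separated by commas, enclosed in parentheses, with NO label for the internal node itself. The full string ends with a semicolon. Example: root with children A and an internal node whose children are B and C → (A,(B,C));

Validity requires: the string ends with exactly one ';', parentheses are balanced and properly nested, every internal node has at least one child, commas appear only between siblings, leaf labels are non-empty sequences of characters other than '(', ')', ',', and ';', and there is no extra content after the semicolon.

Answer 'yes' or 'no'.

Input: (((A,(U,R,L),X),(,Q,C)),S);
Paren balance: 5 '(' vs 5 ')' OK
Ends with single ';': True
Full parse: FAILS (empty leaf label at pos 17)
Valid: False

Answer: no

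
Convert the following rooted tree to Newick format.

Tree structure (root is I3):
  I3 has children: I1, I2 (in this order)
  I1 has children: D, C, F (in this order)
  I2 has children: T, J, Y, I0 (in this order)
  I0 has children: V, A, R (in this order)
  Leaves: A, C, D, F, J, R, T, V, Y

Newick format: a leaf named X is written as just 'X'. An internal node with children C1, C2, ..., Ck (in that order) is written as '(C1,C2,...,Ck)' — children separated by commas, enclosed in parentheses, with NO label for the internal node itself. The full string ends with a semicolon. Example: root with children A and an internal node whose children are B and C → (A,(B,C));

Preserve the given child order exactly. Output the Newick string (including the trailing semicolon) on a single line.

internal I3 with children ['I1', 'I2']
  internal I1 with children ['D', 'C', 'F']
    leaf 'D' → 'D'
    leaf 'C' → 'C'
    leaf 'F' → 'F'
  → '(D,C,F)'
  internal I2 with children ['T', 'J', 'Y', 'I0']
    leaf 'T' → 'T'
    leaf 'J' → 'J'
    leaf 'Y' → 'Y'
    internal I0 with children ['V', 'A', 'R']
      leaf 'V' → 'V'
      leaf 'A' → 'A'
      leaf 'R' → 'R'
    → '(V,A,R)'
  → '(T,J,Y,(V,A,R))'
→ '((D,C,F),(T,J,Y,(V,A,R)))'
Final: ((D,C,F),(T,J,Y,(V,A,R)));

Answer: ((D,C,F),(T,J,Y,(V,A,R)));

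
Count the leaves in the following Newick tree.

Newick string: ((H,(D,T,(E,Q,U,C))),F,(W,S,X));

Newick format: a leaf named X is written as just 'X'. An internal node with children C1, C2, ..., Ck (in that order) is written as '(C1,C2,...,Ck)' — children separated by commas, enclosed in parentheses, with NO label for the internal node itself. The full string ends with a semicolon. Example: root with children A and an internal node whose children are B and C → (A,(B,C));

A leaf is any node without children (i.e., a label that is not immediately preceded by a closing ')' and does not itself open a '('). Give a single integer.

Answer: 11

Derivation:
Newick: ((H,(D,T,(E,Q,U,C))),F,(W,S,X));
Scan left-to-right; a leaf is any maximal label run not followed by '(':
  pos 2: leaf 'H' → count = 1
  pos 5: leaf 'D' → count = 2
  pos 7: leaf 'T' → count = 3
  pos 10: leaf 'E' → count = 4
  pos 12: leaf 'Q' → count = 5
  pos 14: leaf 'U' → count = 6
  pos 16: leaf 'C' → count = 7
  pos 21: leaf 'F' → count = 8
  pos 24: leaf 'W' → count = 9
  pos 26: leaf 'S' → count = 10
  pos 28: leaf 'X' → count = 11
Total leaves: 11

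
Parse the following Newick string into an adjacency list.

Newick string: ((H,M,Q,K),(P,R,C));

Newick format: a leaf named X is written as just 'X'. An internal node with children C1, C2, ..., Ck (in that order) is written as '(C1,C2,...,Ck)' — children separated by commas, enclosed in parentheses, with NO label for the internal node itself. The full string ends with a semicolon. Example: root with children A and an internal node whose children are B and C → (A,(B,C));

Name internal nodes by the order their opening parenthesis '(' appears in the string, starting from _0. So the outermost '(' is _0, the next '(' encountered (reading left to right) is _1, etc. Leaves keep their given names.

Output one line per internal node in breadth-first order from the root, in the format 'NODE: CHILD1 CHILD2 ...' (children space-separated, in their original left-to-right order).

Input: ((H,M,Q,K),(P,R,C));
Scanning left-to-right, naming '(' by encounter order:
  pos 0: '(' -> open internal node _0 (depth 1)
  pos 1: '(' -> open internal node _1 (depth 2)
  pos 9: ')' -> close internal node _1 (now at depth 1)
  pos 11: '(' -> open internal node _2 (depth 2)
  pos 17: ')' -> close internal node _2 (now at depth 1)
  pos 18: ')' -> close internal node _0 (now at depth 0)
Total internal nodes: 3
BFS adjacency from root:
  _0: _1 _2
  _1: H M Q K
  _2: P R C

Answer: _0: _1 _2
_1: H M Q K
_2: P R C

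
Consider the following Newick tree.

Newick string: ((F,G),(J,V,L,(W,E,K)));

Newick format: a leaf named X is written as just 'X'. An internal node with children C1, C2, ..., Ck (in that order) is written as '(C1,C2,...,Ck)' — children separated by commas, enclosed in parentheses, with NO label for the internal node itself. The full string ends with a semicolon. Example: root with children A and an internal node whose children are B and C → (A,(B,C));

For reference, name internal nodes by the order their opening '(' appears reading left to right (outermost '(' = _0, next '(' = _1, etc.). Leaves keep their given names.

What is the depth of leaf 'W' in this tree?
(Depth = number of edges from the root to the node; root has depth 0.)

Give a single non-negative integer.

Answer: 3

Derivation:
Newick: ((F,G),(J,V,L,(W,E,K)));
Naming internals by '(' encounter order: outermost '(' = _0, next = _1, ...
Query node: W
Path from root: _0 -> _2 -> _3 -> W
Depth of W: 3 (number of edges from root)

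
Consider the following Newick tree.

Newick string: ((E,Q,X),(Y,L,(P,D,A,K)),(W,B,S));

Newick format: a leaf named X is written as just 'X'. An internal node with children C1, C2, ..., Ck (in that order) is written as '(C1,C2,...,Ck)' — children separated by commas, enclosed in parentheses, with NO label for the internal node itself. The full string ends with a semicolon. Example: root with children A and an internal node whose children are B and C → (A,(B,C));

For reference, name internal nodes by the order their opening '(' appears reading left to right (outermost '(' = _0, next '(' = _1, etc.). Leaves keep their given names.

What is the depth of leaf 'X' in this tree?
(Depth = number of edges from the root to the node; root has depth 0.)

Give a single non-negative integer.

Newick: ((E,Q,X),(Y,L,(P,D,A,K)),(W,B,S));
Naming internals by '(' encounter order: outermost '(' = _0, next = _1, ...
Query node: X
Path from root: _0 -> _1 -> X
Depth of X: 2 (number of edges from root)

Answer: 2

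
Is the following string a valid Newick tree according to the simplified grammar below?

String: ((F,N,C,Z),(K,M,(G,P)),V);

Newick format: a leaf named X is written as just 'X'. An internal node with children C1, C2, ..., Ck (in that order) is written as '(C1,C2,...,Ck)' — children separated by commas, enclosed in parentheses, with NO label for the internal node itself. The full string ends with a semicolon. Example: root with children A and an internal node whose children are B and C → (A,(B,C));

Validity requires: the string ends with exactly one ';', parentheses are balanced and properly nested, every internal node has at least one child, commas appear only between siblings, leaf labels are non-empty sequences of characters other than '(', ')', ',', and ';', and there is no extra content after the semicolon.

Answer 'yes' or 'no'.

Answer: yes

Derivation:
Input: ((F,N,C,Z),(K,M,(G,P)),V);
Paren balance: 4 '(' vs 4 ')' OK
Ends with single ';': True
Full parse: OK
Valid: True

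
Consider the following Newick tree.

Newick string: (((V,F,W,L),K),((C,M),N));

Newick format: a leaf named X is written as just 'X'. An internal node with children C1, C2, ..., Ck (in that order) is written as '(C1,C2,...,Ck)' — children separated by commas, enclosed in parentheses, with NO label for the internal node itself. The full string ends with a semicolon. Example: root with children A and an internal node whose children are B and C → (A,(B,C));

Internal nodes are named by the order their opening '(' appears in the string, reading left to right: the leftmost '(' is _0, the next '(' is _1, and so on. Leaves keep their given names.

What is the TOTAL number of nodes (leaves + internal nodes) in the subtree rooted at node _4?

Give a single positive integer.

Answer: 3

Derivation:
Newick: (((V,F,W,L),K),((C,M),N));
Locate _4: it is the '(' at position 16 (the 5th '(' reading left to right).
Query: subtree rooted at _4
_4: subtree_size = 1 + 2
  C: subtree_size = 1 + 0
  M: subtree_size = 1 + 0
Total subtree size of _4: 3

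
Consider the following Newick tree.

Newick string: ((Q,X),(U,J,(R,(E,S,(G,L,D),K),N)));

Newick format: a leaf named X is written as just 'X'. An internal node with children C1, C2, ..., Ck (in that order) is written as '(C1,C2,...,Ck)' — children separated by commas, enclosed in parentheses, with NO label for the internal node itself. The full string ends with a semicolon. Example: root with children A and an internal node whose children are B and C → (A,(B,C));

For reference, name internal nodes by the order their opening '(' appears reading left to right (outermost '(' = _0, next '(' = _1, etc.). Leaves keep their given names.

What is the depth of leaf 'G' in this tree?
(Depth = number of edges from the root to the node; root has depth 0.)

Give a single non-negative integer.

Newick: ((Q,X),(U,J,(R,(E,S,(G,L,D),K),N)));
Naming internals by '(' encounter order: outermost '(' = _0, next = _1, ...
Query node: G
Path from root: _0 -> _2 -> _3 -> _4 -> _5 -> G
Depth of G: 5 (number of edges from root)

Answer: 5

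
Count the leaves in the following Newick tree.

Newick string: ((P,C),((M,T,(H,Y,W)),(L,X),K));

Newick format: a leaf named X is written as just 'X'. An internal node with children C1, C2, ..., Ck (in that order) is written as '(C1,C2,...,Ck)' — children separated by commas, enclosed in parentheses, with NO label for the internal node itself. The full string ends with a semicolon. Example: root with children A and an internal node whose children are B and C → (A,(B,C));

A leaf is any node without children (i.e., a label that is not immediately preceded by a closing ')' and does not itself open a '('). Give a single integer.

Answer: 10

Derivation:
Newick: ((P,C),((M,T,(H,Y,W)),(L,X),K));
Scan left-to-right; a leaf is any maximal label run not followed by '(':
  pos 2: leaf 'P' → count = 1
  pos 4: leaf 'C' → count = 2
  pos 9: leaf 'M' → count = 3
  pos 11: leaf 'T' → count = 4
  pos 14: leaf 'H' → count = 5
  pos 16: leaf 'Y' → count = 6
  pos 18: leaf 'W' → count = 7
  pos 23: leaf 'L' → count = 8
  pos 25: leaf 'X' → count = 9
  pos 28: leaf 'K' → count = 10
Total leaves: 10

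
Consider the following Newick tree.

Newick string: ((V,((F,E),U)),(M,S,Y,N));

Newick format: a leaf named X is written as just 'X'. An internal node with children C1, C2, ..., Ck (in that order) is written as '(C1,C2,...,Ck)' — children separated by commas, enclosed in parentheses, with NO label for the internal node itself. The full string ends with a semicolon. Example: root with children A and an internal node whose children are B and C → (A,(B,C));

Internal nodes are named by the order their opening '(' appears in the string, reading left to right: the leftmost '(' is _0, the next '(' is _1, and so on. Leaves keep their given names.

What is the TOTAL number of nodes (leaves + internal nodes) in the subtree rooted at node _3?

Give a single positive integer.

Answer: 3

Derivation:
Newick: ((V,((F,E),U)),(M,S,Y,N));
Locate _3: it is the '(' at position 5 (the 4th '(' reading left to right).
Query: subtree rooted at _3
_3: subtree_size = 1 + 2
  F: subtree_size = 1 + 0
  E: subtree_size = 1 + 0
Total subtree size of _3: 3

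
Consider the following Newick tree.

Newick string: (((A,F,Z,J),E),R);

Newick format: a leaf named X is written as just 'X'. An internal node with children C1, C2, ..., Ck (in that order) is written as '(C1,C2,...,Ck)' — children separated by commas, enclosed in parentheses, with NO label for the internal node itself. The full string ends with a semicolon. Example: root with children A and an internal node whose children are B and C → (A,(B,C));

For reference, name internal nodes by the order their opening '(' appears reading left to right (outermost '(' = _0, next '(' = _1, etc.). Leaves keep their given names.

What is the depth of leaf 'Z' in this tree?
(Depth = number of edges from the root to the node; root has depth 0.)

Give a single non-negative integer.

Answer: 3

Derivation:
Newick: (((A,F,Z,J),E),R);
Naming internals by '(' encounter order: outermost '(' = _0, next = _1, ...
Query node: Z
Path from root: _0 -> _1 -> _2 -> Z
Depth of Z: 3 (number of edges from root)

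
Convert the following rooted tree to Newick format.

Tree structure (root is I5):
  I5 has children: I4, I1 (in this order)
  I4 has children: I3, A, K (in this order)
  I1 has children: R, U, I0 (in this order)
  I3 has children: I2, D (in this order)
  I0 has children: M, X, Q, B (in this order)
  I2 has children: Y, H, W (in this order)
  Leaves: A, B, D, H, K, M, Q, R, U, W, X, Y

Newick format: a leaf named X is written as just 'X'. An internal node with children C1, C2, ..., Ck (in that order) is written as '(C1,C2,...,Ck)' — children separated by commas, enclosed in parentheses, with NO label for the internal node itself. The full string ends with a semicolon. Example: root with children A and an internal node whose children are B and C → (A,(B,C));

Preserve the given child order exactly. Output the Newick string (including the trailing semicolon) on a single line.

Answer: ((((Y,H,W),D),A,K),(R,U,(M,X,Q,B)));

Derivation:
internal I5 with children ['I4', 'I1']
  internal I4 with children ['I3', 'A', 'K']
    internal I3 with children ['I2', 'D']
      internal I2 with children ['Y', 'H', 'W']
        leaf 'Y' → 'Y'
        leaf 'H' → 'H'
        leaf 'W' → 'W'
      → '(Y,H,W)'
      leaf 'D' → 'D'
    → '((Y,H,W),D)'
    leaf 'A' → 'A'
    leaf 'K' → 'K'
  → '(((Y,H,W),D),A,K)'
  internal I1 with children ['R', 'U', 'I0']
    leaf 'R' → 'R'
    leaf 'U' → 'U'
    internal I0 with children ['M', 'X', 'Q', 'B']
      leaf 'M' → 'M'
      leaf 'X' → 'X'
      leaf 'Q' → 'Q'
      leaf 'B' → 'B'
    → '(M,X,Q,B)'
  → '(R,U,(M,X,Q,B))'
→ '((((Y,H,W),D),A,K),(R,U,(M,X,Q,B)))'
Final: ((((Y,H,W),D),A,K),(R,U,(M,X,Q,B)));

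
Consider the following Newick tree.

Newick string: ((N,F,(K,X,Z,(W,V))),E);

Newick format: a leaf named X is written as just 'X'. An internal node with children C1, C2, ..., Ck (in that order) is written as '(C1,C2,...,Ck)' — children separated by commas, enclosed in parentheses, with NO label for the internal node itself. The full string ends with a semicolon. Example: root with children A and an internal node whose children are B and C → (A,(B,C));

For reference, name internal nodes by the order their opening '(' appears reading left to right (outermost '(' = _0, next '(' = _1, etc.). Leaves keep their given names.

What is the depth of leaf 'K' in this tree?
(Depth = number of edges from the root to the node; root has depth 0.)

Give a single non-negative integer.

Newick: ((N,F,(K,X,Z,(W,V))),E);
Naming internals by '(' encounter order: outermost '(' = _0, next = _1, ...
Query node: K
Path from root: _0 -> _1 -> _2 -> K
Depth of K: 3 (number of edges from root)

Answer: 3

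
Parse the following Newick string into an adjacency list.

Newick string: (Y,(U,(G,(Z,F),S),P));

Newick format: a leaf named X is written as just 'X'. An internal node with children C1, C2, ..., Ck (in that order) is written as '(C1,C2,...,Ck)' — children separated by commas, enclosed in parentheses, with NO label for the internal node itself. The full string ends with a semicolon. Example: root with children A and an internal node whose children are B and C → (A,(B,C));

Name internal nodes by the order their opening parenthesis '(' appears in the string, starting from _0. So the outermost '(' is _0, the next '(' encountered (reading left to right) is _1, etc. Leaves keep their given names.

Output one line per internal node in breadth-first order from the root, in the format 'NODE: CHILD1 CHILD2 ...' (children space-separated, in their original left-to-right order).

Input: (Y,(U,(G,(Z,F),S),P));
Scanning left-to-right, naming '(' by encounter order:
  pos 0: '(' -> open internal node _0 (depth 1)
  pos 3: '(' -> open internal node _1 (depth 2)
  pos 6: '(' -> open internal node _2 (depth 3)
  pos 9: '(' -> open internal node _3 (depth 4)
  pos 13: ')' -> close internal node _3 (now at depth 3)
  pos 16: ')' -> close internal node _2 (now at depth 2)
  pos 19: ')' -> close internal node _1 (now at depth 1)
  pos 20: ')' -> close internal node _0 (now at depth 0)
Total internal nodes: 4
BFS adjacency from root:
  _0: Y _1
  _1: U _2 P
  _2: G _3 S
  _3: Z F

Answer: _0: Y _1
_1: U _2 P
_2: G _3 S
_3: Z F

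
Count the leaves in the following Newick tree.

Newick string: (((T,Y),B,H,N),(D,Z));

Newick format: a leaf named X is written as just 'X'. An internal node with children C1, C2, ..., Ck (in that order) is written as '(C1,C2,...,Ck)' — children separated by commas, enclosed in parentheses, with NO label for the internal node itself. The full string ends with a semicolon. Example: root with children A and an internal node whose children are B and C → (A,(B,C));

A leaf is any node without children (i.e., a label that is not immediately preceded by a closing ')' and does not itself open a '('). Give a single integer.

Newick: (((T,Y),B,H,N),(D,Z));
Scan left-to-right; a leaf is any maximal label run not followed by '(':
  pos 3: leaf 'T' → count = 1
  pos 5: leaf 'Y' → count = 2
  pos 8: leaf 'B' → count = 3
  pos 10: leaf 'H' → count = 4
  pos 12: leaf 'N' → count = 5
  pos 16: leaf 'D' → count = 6
  pos 18: leaf 'Z' → count = 7
Total leaves: 7

Answer: 7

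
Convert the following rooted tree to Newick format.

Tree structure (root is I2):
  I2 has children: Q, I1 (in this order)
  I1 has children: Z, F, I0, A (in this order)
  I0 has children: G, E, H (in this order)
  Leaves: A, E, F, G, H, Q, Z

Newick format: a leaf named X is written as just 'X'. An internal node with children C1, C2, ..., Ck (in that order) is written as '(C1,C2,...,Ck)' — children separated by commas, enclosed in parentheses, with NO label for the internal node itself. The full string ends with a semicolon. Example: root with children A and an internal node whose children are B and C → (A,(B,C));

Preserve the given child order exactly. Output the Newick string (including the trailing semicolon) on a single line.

internal I2 with children ['Q', 'I1']
  leaf 'Q' → 'Q'
  internal I1 with children ['Z', 'F', 'I0', 'A']
    leaf 'Z' → 'Z'
    leaf 'F' → 'F'
    internal I0 with children ['G', 'E', 'H']
      leaf 'G' → 'G'
      leaf 'E' → 'E'
      leaf 'H' → 'H'
    → '(G,E,H)'
    leaf 'A' → 'A'
  → '(Z,F,(G,E,H),A)'
→ '(Q,(Z,F,(G,E,H),A))'
Final: (Q,(Z,F,(G,E,H),A));

Answer: (Q,(Z,F,(G,E,H),A));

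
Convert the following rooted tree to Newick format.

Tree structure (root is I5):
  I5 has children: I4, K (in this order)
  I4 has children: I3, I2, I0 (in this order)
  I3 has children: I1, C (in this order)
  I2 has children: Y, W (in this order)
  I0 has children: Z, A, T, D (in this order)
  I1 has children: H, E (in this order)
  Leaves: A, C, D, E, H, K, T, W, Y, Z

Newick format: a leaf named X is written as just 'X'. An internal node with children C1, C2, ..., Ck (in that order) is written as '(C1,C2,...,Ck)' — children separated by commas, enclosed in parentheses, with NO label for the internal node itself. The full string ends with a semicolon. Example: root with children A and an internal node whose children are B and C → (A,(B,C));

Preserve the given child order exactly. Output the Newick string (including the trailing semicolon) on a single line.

Answer: ((((H,E),C),(Y,W),(Z,A,T,D)),K);

Derivation:
internal I5 with children ['I4', 'K']
  internal I4 with children ['I3', 'I2', 'I0']
    internal I3 with children ['I1', 'C']
      internal I1 with children ['H', 'E']
        leaf 'H' → 'H'
        leaf 'E' → 'E'
      → '(H,E)'
      leaf 'C' → 'C'
    → '((H,E),C)'
    internal I2 with children ['Y', 'W']
      leaf 'Y' → 'Y'
      leaf 'W' → 'W'
    → '(Y,W)'
    internal I0 with children ['Z', 'A', 'T', 'D']
      leaf 'Z' → 'Z'
      leaf 'A' → 'A'
      leaf 'T' → 'T'
      leaf 'D' → 'D'
    → '(Z,A,T,D)'
  → '(((H,E),C),(Y,W),(Z,A,T,D))'
  leaf 'K' → 'K'
→ '((((H,E),C),(Y,W),(Z,A,T,D)),K)'
Final: ((((H,E),C),(Y,W),(Z,A,T,D)),K);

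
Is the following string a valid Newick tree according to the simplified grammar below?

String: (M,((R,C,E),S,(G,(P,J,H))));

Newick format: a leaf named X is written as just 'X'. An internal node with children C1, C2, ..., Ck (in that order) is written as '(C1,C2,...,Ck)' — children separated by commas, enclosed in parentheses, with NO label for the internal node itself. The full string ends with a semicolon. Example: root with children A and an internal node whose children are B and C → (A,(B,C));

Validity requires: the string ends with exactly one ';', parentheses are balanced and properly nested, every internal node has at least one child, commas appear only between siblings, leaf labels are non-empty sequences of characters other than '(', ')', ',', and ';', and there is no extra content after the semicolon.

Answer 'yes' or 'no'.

Answer: yes

Derivation:
Input: (M,((R,C,E),S,(G,(P,J,H))));
Paren balance: 5 '(' vs 5 ')' OK
Ends with single ';': True
Full parse: OK
Valid: True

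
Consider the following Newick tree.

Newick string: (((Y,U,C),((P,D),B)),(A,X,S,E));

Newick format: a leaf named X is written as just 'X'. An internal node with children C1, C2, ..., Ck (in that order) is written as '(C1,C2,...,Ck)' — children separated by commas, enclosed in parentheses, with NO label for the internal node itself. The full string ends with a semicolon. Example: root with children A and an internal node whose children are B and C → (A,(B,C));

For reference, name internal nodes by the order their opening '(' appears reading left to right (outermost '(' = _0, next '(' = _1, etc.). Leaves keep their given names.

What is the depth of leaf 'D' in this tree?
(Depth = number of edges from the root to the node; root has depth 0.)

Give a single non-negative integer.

Answer: 4

Derivation:
Newick: (((Y,U,C),((P,D),B)),(A,X,S,E));
Naming internals by '(' encounter order: outermost '(' = _0, next = _1, ...
Query node: D
Path from root: _0 -> _1 -> _3 -> _4 -> D
Depth of D: 4 (number of edges from root)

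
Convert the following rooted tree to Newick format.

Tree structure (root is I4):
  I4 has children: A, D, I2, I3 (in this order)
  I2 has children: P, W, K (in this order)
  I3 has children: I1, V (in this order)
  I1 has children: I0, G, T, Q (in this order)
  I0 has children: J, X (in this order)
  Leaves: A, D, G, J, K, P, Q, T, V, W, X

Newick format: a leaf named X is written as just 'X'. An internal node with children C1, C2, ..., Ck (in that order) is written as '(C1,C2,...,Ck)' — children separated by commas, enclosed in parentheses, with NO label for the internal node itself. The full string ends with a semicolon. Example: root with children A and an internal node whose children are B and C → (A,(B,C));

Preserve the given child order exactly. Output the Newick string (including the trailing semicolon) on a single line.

internal I4 with children ['A', 'D', 'I2', 'I3']
  leaf 'A' → 'A'
  leaf 'D' → 'D'
  internal I2 with children ['P', 'W', 'K']
    leaf 'P' → 'P'
    leaf 'W' → 'W'
    leaf 'K' → 'K'
  → '(P,W,K)'
  internal I3 with children ['I1', 'V']
    internal I1 with children ['I0', 'G', 'T', 'Q']
      internal I0 with children ['J', 'X']
        leaf 'J' → 'J'
        leaf 'X' → 'X'
      → '(J,X)'
      leaf 'G' → 'G'
      leaf 'T' → 'T'
      leaf 'Q' → 'Q'
    → '((J,X),G,T,Q)'
    leaf 'V' → 'V'
  → '(((J,X),G,T,Q),V)'
→ '(A,D,(P,W,K),(((J,X),G,T,Q),V))'
Final: (A,D,(P,W,K),(((J,X),G,T,Q),V));

Answer: (A,D,(P,W,K),(((J,X),G,T,Q),V));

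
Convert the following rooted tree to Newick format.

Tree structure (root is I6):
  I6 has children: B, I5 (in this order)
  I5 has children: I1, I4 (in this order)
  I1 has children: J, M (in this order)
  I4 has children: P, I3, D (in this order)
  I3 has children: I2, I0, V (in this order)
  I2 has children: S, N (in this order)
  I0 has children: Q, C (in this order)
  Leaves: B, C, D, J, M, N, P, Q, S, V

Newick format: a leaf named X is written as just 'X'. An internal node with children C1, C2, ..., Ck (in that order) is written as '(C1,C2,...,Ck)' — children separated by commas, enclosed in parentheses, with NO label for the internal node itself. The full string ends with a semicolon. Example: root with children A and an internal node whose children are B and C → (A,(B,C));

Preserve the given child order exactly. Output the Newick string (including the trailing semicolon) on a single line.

Answer: (B,((J,M),(P,((S,N),(Q,C),V),D)));

Derivation:
internal I6 with children ['B', 'I5']
  leaf 'B' → 'B'
  internal I5 with children ['I1', 'I4']
    internal I1 with children ['J', 'M']
      leaf 'J' → 'J'
      leaf 'M' → 'M'
    → '(J,M)'
    internal I4 with children ['P', 'I3', 'D']
      leaf 'P' → 'P'
      internal I3 with children ['I2', 'I0', 'V']
        internal I2 with children ['S', 'N']
          leaf 'S' → 'S'
          leaf 'N' → 'N'
        → '(S,N)'
        internal I0 with children ['Q', 'C']
          leaf 'Q' → 'Q'
          leaf 'C' → 'C'
        → '(Q,C)'
        leaf 'V' → 'V'
      → '((S,N),(Q,C),V)'
      leaf 'D' → 'D'
    → '(P,((S,N),(Q,C),V),D)'
  → '((J,M),(P,((S,N),(Q,C),V),D))'
→ '(B,((J,M),(P,((S,N),(Q,C),V),D)))'
Final: (B,((J,M),(P,((S,N),(Q,C),V),D)));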